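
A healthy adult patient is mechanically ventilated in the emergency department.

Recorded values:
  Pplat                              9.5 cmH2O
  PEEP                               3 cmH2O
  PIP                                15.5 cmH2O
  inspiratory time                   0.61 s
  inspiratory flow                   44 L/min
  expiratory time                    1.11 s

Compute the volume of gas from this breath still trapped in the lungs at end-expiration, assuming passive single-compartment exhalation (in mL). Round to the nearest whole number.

62

Flow: 44 L/min ÷ 60 = 0.7333 L/s.
Vt = flow × Ti = 0.7333 L/s × 0.61 s × 1000 mL/L = 447.31 mL.
R = (PIP − Pplat)/V̇ = (15.5 − 9.5) / 0.7333 = 6.0/0.7333 = 8.182 cmH2O·s/L.
C = Vt/(Pplat − PEEP) = 447.31 / (9.5 − 3) = 447.31/6.5 = 68.817 mL/cmH2O.
τ = R × C = 8.182 × 0.06882 L/cmH2O = 0.5631 s.
Fraction remaining = e^(−Te/τ) = e^(−1.11/0.5631) = 0.1393.
Trapped volume = 447.31 × 0.1393 = 62.31 mL.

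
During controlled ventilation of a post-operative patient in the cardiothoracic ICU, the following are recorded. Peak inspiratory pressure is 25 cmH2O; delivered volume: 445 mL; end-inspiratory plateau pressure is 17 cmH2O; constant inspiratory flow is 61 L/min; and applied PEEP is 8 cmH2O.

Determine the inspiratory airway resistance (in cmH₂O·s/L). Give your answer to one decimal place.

Flow: 61 L/min ÷ 60 = 1.0167 L/s.
Raw = (PIP − Pplat) / flow = (25 − 17) / 1.0167 = 8.0 / 1.0167 = 7.869 cmH2O·s/L.

7.9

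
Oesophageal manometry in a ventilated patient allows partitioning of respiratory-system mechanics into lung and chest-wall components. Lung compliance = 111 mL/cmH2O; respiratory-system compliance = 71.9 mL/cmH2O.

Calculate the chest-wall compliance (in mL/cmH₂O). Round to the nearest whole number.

204

1/Ccw = 1/Crs − 1/CL.
1/Ccw = 1/71.9 − 1/111 = 0.004899.
Ccw = 204.12 mL/cmH2O.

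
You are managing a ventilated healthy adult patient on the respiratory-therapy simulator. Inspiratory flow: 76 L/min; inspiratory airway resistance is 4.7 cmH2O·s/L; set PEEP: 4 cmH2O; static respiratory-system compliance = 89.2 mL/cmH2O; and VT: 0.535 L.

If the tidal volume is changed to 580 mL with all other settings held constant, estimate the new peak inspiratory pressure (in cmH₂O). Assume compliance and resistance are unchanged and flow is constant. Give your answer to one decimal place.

16.5

Flow: 76 L/min ÷ 60 = 1.2667 L/s.
PIP = Vt/C + R·V̇ + PEEP (constant-flow equation of motion).
Only the elastic term changes: ΔPIP = ΔVt / C = (580 − 535) / 89.2 = 0.5045 cmH2O.
Original PIP = 535/89.2 + 4.7×1.2667 + 4 = 15.951 cmH2O; new PIP = 15.951 + (0.5045) = 16.456 cmH2O.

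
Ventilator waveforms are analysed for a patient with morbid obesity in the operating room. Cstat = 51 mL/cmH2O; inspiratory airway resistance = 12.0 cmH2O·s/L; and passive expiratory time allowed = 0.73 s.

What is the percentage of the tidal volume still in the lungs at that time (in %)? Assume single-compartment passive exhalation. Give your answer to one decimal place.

τ = R × C = 12.0 × 51 mL/cmH2O = 12.0 × 0.051 L/cmH2O = 0.612 s.
Passive exhalation: V(t)/V₀ = e^(−t/τ) = e^(−0.73/0.612) = 0.3034.
Fraction remaining = 0.3034 → 30.34%.

30.3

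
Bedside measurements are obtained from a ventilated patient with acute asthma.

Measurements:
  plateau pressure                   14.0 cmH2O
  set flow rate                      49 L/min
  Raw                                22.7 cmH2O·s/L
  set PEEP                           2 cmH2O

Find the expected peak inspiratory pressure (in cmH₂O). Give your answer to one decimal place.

32.5

Flow: 49 L/min ÷ 60 = 0.8167 L/s.
PIP = Pplat + Raw × flow = 14.0 + 22.7 × 0.8167 = 14.0 + 18.539 = 32.539 cmH2O.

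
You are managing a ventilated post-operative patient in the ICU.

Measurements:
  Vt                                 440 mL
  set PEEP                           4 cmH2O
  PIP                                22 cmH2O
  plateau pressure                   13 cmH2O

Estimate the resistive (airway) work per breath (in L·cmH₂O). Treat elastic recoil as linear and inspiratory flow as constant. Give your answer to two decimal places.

3.96

With constant inspiratory flow the resistive pressure is constant at PIP − Pplat = 22 − 13 = 9.0 cmH2O, so resistive work = 9.0 × 0.440 = 3.96 L·cmH2O.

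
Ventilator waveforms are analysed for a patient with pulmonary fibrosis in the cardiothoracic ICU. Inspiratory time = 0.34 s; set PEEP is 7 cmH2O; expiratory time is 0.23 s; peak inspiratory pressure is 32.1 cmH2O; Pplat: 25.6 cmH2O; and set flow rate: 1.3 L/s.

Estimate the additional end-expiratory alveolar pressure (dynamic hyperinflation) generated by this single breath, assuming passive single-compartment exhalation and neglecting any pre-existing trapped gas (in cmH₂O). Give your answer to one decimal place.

Vt = flow × Ti = 1.3 L/s × 0.34 s × 1000 mL/L = 442.0 mL.
R = (PIP − Pplat)/V̇ = (32.1 − 25.6) / 1.3 = 6.5/1.3 = 5.0 cmH2O·s/L.
C = Vt/(Pplat − PEEP) = 442.0 / (25.6 − 7) = 442.0/18.6 = 23.763 mL/cmH2O.
τ = R × C = 5.0 × 0.02376 L/cmH2O = 0.1188 s.
Fraction remaining = e^(−Te/τ) = e^(−0.23/0.1188) = 0.1443; trapped volume = 442.0 × 0.1443 = 63.781 mL.
Additional alveolar pressure from trapping ≈ V_trapped / C = 63.781 / 23.763 = 2.684 cmH2O.

2.7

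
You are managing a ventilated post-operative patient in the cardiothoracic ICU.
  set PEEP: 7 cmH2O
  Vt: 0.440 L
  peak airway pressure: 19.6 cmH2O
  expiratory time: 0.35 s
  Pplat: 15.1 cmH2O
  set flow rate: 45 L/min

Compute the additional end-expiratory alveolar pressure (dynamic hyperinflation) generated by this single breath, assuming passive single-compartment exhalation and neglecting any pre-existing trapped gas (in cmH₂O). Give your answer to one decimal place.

2.8

Flow: 45 L/min ÷ 60 = 0.75 L/s.
R = (PIP − Pplat)/V̇ = (19.6 − 15.1) / 0.75 = 4.5/0.75 = 6.0 cmH2O·s/L.
C = Vt/(Pplat − PEEP) = 440.0 / (15.1 − 7) = 440.0/8.1 = 54.321 mL/cmH2O.
τ = R × C = 6.0 × 0.05432 L/cmH2O = 0.3259 s.
Fraction remaining = e^(−Te/τ) = e^(−0.35/0.3259) = 0.3417; trapped volume = 440.0 × 0.3417 = 150.35 mL.
Additional alveolar pressure from trapping ≈ V_trapped / C = 150.35 / 54.321 = 2.768 cmH2O.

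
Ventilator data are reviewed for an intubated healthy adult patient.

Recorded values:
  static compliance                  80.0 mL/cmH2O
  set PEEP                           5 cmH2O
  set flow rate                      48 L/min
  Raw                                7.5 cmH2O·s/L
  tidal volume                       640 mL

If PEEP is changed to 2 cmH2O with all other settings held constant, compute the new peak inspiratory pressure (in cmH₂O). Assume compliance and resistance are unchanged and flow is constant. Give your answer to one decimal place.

Flow: 48 L/min ÷ 60 = 0.8 L/s.
PIP = Vt/C + R·V̇ + PEEP (constant-flow equation of motion).
Only the baseline term changes: ΔPIP = ΔPEEP = 2 − 5 = -3.0 cmH2O.
Original PIP = 640/80.0 + 7.5×0.8 + 5 = 19.0 cmH2O; new PIP = 19.0 + (-3.0) = 16.0 cmH2O.

16.0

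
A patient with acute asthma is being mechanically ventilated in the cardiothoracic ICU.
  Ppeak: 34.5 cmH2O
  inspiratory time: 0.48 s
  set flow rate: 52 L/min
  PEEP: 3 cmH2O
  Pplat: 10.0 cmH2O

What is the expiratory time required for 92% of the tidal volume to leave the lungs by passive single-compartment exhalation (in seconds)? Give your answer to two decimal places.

Flow: 52 L/min ÷ 60 = 0.8667 L/s.
Vt = flow × Ti = 0.8667 L/s × 0.48 s × 1000 mL/L = 416.02 mL.
R = (PIP − Pplat)/V̇ = (34.5 − 10.0) / 0.8667 = 24.5/0.8667 = 28.268 cmH2O·s/L.
C = Vt/(Pplat − PEEP) = 416.02 / (10.0 − 3) = 416.02/7.0 = 59.431 mL/cmH2O.
τ = R × C = 28.268 × 0.05943 L/cmH2O = 1.68 s.
t = −τ·ln(1 − 0.92) = −1.68·ln(0.08) = 4.243 s.

4.24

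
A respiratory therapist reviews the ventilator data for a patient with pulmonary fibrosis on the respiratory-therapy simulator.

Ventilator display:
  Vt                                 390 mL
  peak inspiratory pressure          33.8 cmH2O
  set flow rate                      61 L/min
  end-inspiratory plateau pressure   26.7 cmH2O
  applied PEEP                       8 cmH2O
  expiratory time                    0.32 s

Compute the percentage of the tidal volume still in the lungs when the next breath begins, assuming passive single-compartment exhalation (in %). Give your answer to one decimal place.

Flow: 61 L/min ÷ 60 = 1.0167 L/s.
R = (PIP − Pplat)/V̇ = (33.8 − 26.7) / 1.0167 = 7.1/1.0167 = 6.983 cmH2O·s/L.
C = Vt/(Pplat − PEEP) = 390.0 / (26.7 − 8) = 390.0/18.7 = 20.856 mL/cmH2O.
τ = R × C = 6.983 × 0.02086 L/cmH2O = 0.1457 s.
Fraction remaining at end-expiration = e^(−Te/τ) = e^(−0.32/0.1457) = 0.1112 → 11.12%.

11.1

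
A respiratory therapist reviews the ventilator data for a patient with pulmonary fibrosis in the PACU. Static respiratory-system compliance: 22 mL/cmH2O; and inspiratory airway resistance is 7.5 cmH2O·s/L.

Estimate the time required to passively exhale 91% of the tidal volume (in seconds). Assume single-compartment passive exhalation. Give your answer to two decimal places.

0.40

τ = R × C = 7.5 × 22 mL/cmH2O = 7.5 × 0.022 L/cmH2O = 0.165 s.
Exhaled fraction f = 1 − e^(−t/τ) → t = −τ·ln(1 − f) = −0.165·ln(0.09) = 0.3973 s.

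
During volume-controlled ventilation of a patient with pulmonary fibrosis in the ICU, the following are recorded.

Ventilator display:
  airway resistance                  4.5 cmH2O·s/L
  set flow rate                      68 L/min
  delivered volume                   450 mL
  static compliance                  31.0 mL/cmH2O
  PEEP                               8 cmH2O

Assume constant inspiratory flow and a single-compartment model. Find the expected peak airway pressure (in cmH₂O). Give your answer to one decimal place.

Flow: 68 L/min ÷ 60 = 1.1333 L/s.
Equation of motion (constant flow): PIP = Vt/C + R·V̇ + PEEP.
PIP = 450/31.0 + 4.5×1.1333 + 8 = 14.516 + 5.1 + 8 = 27.616 cmH2O.

27.6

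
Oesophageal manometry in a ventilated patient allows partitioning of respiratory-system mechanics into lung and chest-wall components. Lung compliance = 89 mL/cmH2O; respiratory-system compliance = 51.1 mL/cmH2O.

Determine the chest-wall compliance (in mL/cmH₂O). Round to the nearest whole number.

120

1/Ccw = 1/Crs − 1/CL.
1/Ccw = 1/51.1 − 1/89 = 0.008334.
Ccw = 119.99 mL/cmH2O.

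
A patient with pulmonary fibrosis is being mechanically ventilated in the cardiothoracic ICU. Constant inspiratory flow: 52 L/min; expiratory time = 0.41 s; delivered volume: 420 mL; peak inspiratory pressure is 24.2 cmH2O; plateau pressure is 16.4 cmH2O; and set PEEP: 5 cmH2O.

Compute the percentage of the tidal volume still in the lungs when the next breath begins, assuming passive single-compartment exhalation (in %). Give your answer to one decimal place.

Flow: 52 L/min ÷ 60 = 0.8667 L/s.
R = (PIP − Pplat)/V̇ = (24.2 − 16.4) / 0.8667 = 7.8/0.8667 = 9.0 cmH2O·s/L.
C = Vt/(Pplat − PEEP) = 420.0 / (16.4 − 5) = 420.0/11.4 = 36.842 mL/cmH2O.
τ = R × C = 9.0 × 0.03684 L/cmH2O = 0.3316 s.
Fraction remaining at end-expiration = e^(−Te/τ) = e^(−0.41/0.3316) = 0.2904 → 29.04%.

29.0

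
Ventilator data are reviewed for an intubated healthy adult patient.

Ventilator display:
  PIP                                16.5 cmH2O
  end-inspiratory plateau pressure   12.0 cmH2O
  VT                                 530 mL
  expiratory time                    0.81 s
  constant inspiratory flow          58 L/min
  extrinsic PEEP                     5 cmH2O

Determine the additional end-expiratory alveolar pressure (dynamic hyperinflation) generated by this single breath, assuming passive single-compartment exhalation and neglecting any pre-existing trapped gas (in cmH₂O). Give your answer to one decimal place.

Flow: 58 L/min ÷ 60 = 0.9667 L/s.
R = (PIP − Pplat)/V̇ = (16.5 − 12.0) / 0.9667 = 4.5/0.9667 = 4.655 cmH2O·s/L.
C = Vt/(Pplat − PEEP) = 530.0 / (12.0 − 5) = 530.0/7.0 = 75.714 mL/cmH2O.
τ = R × C = 4.655 × 0.07571 L/cmH2O = 0.3524 s.
Fraction remaining = e^(−Te/τ) = e^(−0.81/0.3524) = 0.1004; trapped volume = 530.0 × 0.1004 = 53.212 mL.
Additional alveolar pressure from trapping ≈ V_trapped / C = 53.212 / 75.714 = 0.7028 cmH2O.

0.7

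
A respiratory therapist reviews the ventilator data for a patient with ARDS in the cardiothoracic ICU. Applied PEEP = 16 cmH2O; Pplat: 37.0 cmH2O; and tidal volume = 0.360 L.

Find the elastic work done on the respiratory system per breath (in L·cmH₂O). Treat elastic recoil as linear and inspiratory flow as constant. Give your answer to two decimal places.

Elastic work ≈ ½ × (Pplat − PEEP) × Vt = 0.5 × (37.0 − 16) × 0.360 L = 0.5 × 21.0 × 0.360 = 3.78 L·cmH2O.

3.78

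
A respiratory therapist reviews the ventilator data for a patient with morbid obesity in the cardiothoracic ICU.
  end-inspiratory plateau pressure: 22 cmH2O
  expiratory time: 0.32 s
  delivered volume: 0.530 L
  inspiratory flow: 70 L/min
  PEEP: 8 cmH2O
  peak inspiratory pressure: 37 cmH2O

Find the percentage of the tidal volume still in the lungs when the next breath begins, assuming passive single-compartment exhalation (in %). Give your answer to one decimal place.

51.8

Flow: 70 L/min ÷ 60 = 1.1667 L/s.
R = (PIP − Pplat)/V̇ = (37 − 22) / 1.1667 = 15.0/1.1667 = 12.857 cmH2O·s/L.
C = Vt/(Pplat − PEEP) = 530.0 / (22 − 8) = 530.0/14.0 = 37.857 mL/cmH2O.
τ = R × C = 12.857 × 0.03786 L/cmH2O = 0.4868 s.
Fraction remaining at end-expiration = e^(−Te/τ) = e^(−0.32/0.4868) = 0.5182 → 51.82%.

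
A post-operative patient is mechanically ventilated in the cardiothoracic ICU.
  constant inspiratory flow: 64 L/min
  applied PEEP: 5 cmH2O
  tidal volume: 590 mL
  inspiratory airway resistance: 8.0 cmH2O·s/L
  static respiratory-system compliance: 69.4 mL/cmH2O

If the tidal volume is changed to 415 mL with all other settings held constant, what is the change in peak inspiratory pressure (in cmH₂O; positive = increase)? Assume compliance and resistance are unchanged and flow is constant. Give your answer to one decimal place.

PIP = Vt/C + R·V̇ + PEEP (constant-flow equation of motion).
Only the elastic term changes: ΔPIP = ΔVt / C = (415 − 590) / 69.4 = -2.522 cmH2O.

-2.5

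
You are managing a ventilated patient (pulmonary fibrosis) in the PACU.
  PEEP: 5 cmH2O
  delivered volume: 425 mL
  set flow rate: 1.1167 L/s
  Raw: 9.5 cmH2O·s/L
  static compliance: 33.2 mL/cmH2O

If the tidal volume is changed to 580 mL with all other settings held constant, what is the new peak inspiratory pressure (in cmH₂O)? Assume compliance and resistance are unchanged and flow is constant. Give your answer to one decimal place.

33.1

PIP = Vt/C + R·V̇ + PEEP (constant-flow equation of motion).
Only the elastic term changes: ΔPIP = ΔVt / C = (580 − 425) / 33.2 = 4.669 cmH2O.
Original PIP = 425/33.2 + 9.5×1.1167 + 5 = 28.41 cmH2O; new PIP = 28.41 + (4.669) = 33.079 cmH2O.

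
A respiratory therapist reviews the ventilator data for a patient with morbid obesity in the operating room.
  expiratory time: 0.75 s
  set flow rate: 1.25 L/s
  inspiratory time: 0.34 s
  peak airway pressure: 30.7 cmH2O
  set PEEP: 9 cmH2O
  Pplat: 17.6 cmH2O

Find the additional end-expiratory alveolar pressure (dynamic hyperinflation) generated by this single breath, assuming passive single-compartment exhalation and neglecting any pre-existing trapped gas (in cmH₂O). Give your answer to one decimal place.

Vt = flow × Ti = 1.25 L/s × 0.34 s × 1000 mL/L = 425.0 mL.
R = (PIP − Pplat)/V̇ = (30.7 − 17.6) / 1.25 = 13.1/1.25 = 10.48 cmH2O·s/L.
C = Vt/(Pplat − PEEP) = 425.0 / (17.6 − 9) = 425.0/8.6 = 49.419 mL/cmH2O.
τ = R × C = 10.48 × 0.04942 L/cmH2O = 0.5179 s.
Fraction remaining = e^(−Te/τ) = e^(−0.75/0.5179) = 0.235; trapped volume = 425.0 × 0.235 = 99.875 mL.
Additional alveolar pressure from trapping ≈ V_trapped / C = 99.875 / 49.419 = 2.021 cmH2O.

2.0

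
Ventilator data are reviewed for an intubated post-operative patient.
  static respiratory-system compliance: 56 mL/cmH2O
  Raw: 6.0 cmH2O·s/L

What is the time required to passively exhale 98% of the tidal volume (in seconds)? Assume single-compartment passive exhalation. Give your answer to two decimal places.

1.31

τ = R × C = 6.0 × 56 mL/cmH2O = 6.0 × 0.056 L/cmH2O = 0.336 s.
Exhaled fraction f = 1 − e^(−t/τ) → t = −τ·ln(1 − f) = −0.336·ln(0.02) = 1.314 s.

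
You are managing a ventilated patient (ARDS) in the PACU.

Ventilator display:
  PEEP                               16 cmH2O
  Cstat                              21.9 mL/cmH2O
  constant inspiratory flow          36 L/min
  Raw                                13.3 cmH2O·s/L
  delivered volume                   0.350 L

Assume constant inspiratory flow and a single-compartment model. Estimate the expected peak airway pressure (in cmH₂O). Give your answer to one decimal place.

40.0

Flow: 36 L/min ÷ 60 = 0.6 L/s.
Equation of motion (constant flow): PIP = Vt/C + R·V̇ + PEEP.
PIP = 350/21.9 + 13.3×0.6 + 16 = 15.982 + 7.98 + 16 = 39.962 cmH2O.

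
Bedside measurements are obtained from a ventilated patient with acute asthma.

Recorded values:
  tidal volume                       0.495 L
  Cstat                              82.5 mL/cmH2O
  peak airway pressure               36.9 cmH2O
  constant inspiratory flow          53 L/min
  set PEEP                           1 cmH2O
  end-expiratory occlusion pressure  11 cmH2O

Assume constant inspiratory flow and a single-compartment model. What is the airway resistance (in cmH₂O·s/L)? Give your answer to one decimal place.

Flow: 53 L/min ÷ 60 = 0.8833 L/s.
Total PEEP = 11 cmH2O (set 1 + intrinsic 10); this is the baseline alveolar pressure.
Equation of motion (constant flow): PIP = Vt/C + R·V̇ + PEEP.
R·V̇ = PIP − Vt/C − PEEP = 36.9 − 495/82.5 − 11 = 36.9 − 6.0 − 11 = 19.9 cmH2O.
R = 19.9 / 0.8833 = 22.529 cmH2O·s/L.

22.5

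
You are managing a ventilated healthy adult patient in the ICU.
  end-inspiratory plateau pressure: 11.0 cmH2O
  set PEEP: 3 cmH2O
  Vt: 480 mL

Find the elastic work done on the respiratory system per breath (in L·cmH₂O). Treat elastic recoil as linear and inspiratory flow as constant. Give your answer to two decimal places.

Elastic work ≈ ½ × (Pplat − PEEP) × Vt = 0.5 × (11.0 − 3) × 0.480 L = 0.5 × 8.0 × 0.480 = 1.92 L·cmH2O.

1.92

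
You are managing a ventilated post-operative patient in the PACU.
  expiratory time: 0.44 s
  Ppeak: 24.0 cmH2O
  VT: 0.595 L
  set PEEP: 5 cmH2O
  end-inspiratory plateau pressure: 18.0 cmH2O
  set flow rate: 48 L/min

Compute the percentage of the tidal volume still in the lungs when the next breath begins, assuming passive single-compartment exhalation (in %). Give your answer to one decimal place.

Flow: 48 L/min ÷ 60 = 0.8 L/s.
R = (PIP − Pplat)/V̇ = (24.0 − 18.0) / 0.8 = 6.0/0.8 = 7.5 cmH2O·s/L.
C = Vt/(Pplat − PEEP) = 595.0 / (18.0 − 5) = 595.0/13.0 = 45.769 mL/cmH2O.
τ = R × C = 7.5 × 0.04577 L/cmH2O = 0.3433 s.
Fraction remaining at end-expiration = e^(−Te/τ) = e^(−0.44/0.3433) = 0.2776 → 27.76%.

27.8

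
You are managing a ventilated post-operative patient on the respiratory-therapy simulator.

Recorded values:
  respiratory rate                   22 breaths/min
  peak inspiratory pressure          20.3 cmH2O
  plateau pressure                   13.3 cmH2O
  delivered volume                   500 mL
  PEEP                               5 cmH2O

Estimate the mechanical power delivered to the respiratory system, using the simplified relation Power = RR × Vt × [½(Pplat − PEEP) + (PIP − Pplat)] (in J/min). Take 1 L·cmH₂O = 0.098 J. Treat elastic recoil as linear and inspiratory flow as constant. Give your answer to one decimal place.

Per-breath work = Vt × [½(Pplat−PEEP) + (PIP−Pplat)] = 0.500 × [0.5×8.3 + 7.0] = 0.500 × 11.15 = 5.575 L·cmH2O.
Power = 22 × 5.575 = 122.65 L·cmH2O/min.
× 0.098 J/(L·cmH2O) → 12.02 J/min.

12.0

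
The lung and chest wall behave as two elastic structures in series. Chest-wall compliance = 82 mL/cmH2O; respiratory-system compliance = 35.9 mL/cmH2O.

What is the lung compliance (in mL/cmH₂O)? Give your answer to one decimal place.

1/CL = 1/Crs − 1/Ccw.
1/CL = 1/35.9 − 1/82 = 0.01566.
CL = 63.857 mL/cmH2O.

63.9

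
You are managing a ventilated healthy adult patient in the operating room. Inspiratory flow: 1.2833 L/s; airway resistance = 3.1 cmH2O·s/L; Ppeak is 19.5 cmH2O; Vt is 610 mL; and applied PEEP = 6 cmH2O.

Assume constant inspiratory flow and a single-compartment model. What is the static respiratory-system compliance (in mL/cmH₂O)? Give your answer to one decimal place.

Equation of motion (constant flow): PIP = Vt/C + R·V̇ + PEEP.
Vt/C = PIP − R·V̇ − PEEP = 19.5 − 3.1×1.2833 − 6 = 19.5 − 3.978 − 6 = 9.522 cmH2O.
C = Vt / 9.522 = 610 / 9.522 = 64.062 mL/cmH2O.

64.1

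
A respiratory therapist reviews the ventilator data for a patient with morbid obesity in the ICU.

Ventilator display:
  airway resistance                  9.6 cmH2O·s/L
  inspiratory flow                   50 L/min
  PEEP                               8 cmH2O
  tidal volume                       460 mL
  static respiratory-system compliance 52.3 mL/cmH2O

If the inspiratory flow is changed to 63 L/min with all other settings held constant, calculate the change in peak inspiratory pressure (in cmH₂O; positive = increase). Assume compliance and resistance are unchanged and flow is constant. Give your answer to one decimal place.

Flow: 50 L/min ÷ 60 = 0.8333 L/s.
New flow: 63 L/min ÷ 60 = 1.05 L/s.
PIP = Vt/C + R·V̇ + PEEP (constant-flow equation of motion).
Only the resistive term changes: ΔPIP = R × ΔV̇ = 9.6 × (1.05 − 0.8333) = 9.6 × 0.2167 = 2.08 cmH2O.

2.1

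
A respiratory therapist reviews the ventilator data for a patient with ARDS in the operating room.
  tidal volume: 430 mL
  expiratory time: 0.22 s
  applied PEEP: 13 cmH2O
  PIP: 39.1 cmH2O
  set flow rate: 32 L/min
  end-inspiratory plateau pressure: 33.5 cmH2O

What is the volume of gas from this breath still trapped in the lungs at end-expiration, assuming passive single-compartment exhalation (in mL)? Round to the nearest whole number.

158

Flow: 32 L/min ÷ 60 = 0.5333 L/s.
R = (PIP − Pplat)/V̇ = (39.1 − 33.5) / 0.5333 = 5.6/0.5333 = 10.501 cmH2O·s/L.
C = Vt/(Pplat − PEEP) = 430.0 / (33.5 − 13) = 430.0/20.5 = 20.976 mL/cmH2O.
τ = R × C = 10.501 × 0.02098 L/cmH2O = 0.2203 s.
Fraction remaining = e^(−Te/τ) = e^(−0.22/0.2203) = 0.3684.
Trapped volume = 430.0 × 0.3684 = 158.41 mL.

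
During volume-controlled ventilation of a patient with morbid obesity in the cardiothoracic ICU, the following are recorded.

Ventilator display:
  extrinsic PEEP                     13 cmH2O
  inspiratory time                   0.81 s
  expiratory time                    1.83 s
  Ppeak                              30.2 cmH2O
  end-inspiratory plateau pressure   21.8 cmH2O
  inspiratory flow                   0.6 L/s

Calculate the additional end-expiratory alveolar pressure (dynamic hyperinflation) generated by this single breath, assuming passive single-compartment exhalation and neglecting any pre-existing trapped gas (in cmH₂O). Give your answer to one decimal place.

0.8

Vt = flow × Ti = 0.6 L/s × 0.81 s × 1000 mL/L = 486.0 mL.
R = (PIP − Pplat)/V̇ = (30.2 − 21.8) / 0.6 = 8.4/0.6 = 14.0 cmH2O·s/L.
C = Vt/(Pplat − PEEP) = 486.0 / (21.8 − 13) = 486.0/8.8 = 55.227 mL/cmH2O.
τ = R × C = 14.0 × 0.05523 L/cmH2O = 0.7732 s.
Fraction remaining = e^(−Te/τ) = e^(−1.83/0.7732) = 0.09378; trapped volume = 486.0 × 0.09378 = 45.577 mL.
Additional alveolar pressure from trapping ≈ V_trapped / C = 45.577 / 55.227 = 0.8253 cmH2O.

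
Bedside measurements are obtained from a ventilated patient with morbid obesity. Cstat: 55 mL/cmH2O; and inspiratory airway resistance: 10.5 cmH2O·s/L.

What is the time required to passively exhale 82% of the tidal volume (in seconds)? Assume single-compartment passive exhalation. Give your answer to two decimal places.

0.99

τ = R × C = 10.5 × 55 mL/cmH2O = 10.5 × 0.055 L/cmH2O = 0.5775 s.
Exhaled fraction f = 1 − e^(−t/τ) → t = −τ·ln(1 − f) = −0.5775·ln(0.18) = 0.9903 s.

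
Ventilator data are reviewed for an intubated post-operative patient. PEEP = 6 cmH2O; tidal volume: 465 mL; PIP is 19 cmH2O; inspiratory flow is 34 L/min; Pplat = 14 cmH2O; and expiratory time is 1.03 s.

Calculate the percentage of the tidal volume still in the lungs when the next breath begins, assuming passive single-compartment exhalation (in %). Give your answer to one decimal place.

Flow: 34 L/min ÷ 60 = 0.5667 L/s.
R = (PIP − Pplat)/V̇ = (19 − 14) / 0.5667 = 5.0/0.5667 = 8.823 cmH2O·s/L.
C = Vt/(Pplat − PEEP) = 465.0 / (14 − 6) = 465.0/8.0 = 58.125 mL/cmH2O.
τ = R × C = 8.823 × 0.05813 L/cmH2O = 0.5129 s.
Fraction remaining at end-expiration = e^(−Te/τ) = e^(−1.03/0.5129) = 0.1342 → 13.42%.

13.4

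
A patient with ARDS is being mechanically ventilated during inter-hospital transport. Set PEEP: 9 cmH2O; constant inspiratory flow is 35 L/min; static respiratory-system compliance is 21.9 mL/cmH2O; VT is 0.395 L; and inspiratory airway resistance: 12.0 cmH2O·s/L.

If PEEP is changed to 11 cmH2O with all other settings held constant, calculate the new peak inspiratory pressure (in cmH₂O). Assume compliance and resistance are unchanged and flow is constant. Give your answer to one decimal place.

Flow: 35 L/min ÷ 60 = 0.5833 L/s.
PIP = Vt/C + R·V̇ + PEEP (constant-flow equation of motion).
Only the baseline term changes: ΔPIP = ΔPEEP = 11 − 9 = 2.0 cmH2O.
Original PIP = 395/21.9 + 12.0×0.5833 + 9 = 34.036 cmH2O; new PIP = 34.036 + (2.0) = 36.036 cmH2O.

36.0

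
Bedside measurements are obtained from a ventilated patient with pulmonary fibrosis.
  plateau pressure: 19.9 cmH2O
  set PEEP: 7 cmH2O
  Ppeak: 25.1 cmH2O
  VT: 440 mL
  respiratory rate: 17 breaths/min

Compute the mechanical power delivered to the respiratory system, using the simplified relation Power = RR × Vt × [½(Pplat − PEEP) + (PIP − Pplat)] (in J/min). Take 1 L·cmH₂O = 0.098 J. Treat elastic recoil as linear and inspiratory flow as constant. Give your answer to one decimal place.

8.5

Per-breath work = Vt × [½(Pplat−PEEP) + (PIP−Pplat)] = 0.440 × [0.5×12.9 + 5.2] = 0.440 × 11.65 = 5.126 L·cmH2O.
Power = 17 × 5.126 = 87.142 L·cmH2O/min.
× 0.098 J/(L·cmH2O) → 8.54 J/min.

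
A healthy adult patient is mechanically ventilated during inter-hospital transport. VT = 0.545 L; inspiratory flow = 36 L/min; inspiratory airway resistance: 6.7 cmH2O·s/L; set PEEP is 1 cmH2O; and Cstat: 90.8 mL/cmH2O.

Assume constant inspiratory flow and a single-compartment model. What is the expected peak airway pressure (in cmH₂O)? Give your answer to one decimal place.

11.0

Flow: 36 L/min ÷ 60 = 0.6 L/s.
Equation of motion (constant flow): PIP = Vt/C + R·V̇ + PEEP.
PIP = 545/90.8 + 6.7×0.6 + 1 = 6.002 + 4.02 + 1 = 11.022 cmH2O.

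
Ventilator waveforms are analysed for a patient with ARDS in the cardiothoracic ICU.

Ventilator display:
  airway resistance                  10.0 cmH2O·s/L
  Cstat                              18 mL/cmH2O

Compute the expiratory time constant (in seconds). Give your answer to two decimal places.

τ = R × C = 10.0 × 18 mL/cmH2O = 10.0 × 0.018 L/cmH2O = 0.18 s.

0.18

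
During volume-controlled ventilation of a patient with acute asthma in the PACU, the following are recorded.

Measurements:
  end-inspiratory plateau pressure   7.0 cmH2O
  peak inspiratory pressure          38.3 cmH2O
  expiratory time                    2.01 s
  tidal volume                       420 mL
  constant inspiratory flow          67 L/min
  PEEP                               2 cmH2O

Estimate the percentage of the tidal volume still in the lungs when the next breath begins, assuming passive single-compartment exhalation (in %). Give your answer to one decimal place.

Flow: 67 L/min ÷ 60 = 1.1167 L/s.
R = (PIP − Pplat)/V̇ = (38.3 − 7.0) / 1.1167 = 31.3/1.1167 = 28.029 cmH2O·s/L.
C = Vt/(Pplat − PEEP) = 420.0 / (7.0 − 2) = 420.0/5.0 = 84.0 mL/cmH2O.
τ = R × C = 28.029 × 0.084 L/cmH2O = 2.354 s.
Fraction remaining at end-expiration = e^(−Te/τ) = e^(−2.01/2.354) = 0.4258 → 42.58%.

42.6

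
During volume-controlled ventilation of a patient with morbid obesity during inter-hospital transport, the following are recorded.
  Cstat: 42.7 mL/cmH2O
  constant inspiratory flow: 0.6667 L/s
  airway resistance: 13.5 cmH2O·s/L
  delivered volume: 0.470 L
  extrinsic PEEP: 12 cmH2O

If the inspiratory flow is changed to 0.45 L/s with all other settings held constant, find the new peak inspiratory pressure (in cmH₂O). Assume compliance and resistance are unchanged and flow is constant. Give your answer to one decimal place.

PIP = Vt/C + R·V̇ + PEEP (constant-flow equation of motion).
Only the resistive term changes: ΔPIP = R × ΔV̇ = 13.5 × (0.45 − 0.6667) = 13.5 × -0.2167 = -2.925 cmH2O.
Original PIP = 470/42.7 + 13.5×0.6667 + 12 = 32.007 cmH2O; new PIP = 32.007 + (-2.925) = 29.082 cmH2O.

29.1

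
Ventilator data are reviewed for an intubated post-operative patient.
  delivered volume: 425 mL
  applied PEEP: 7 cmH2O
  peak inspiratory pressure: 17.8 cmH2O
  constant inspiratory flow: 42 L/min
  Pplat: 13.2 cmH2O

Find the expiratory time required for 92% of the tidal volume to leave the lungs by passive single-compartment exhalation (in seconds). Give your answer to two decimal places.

Flow: 42 L/min ÷ 60 = 0.7 L/s.
R = (PIP − Pplat)/V̇ = (17.8 − 13.2) / 0.7 = 4.6/0.7 = 6.571 cmH2O·s/L.
C = Vt/(Pplat − PEEP) = 425.0 / (13.2 − 7) = 425.0/6.2 = 68.548 mL/cmH2O.
τ = R × C = 6.571 × 0.06855 L/cmH2O = 0.4504 s.
t = −τ·ln(1 − 0.92) = −0.4504·ln(0.08) = 1.138 s.

1.14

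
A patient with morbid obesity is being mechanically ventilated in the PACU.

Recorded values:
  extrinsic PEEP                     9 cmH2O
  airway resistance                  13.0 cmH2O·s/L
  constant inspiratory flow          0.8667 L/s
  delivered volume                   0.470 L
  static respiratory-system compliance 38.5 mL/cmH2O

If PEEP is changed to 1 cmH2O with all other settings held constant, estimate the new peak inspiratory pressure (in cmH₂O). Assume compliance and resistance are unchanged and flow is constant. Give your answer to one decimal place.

24.5

PIP = Vt/C + R·V̇ + PEEP (constant-flow equation of motion).
Only the baseline term changes: ΔPIP = ΔPEEP = 1 − 9 = -8.0 cmH2O.
Original PIP = 470/38.5 + 13.0×0.8667 + 9 = 32.475 cmH2O; new PIP = 32.475 + (-8.0) = 24.475 cmH2O.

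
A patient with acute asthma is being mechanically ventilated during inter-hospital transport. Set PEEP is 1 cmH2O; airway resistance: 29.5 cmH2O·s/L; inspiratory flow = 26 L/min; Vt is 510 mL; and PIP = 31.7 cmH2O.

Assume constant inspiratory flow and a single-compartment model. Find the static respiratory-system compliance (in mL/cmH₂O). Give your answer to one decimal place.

Flow: 26 L/min ÷ 60 = 0.4333 L/s.
Equation of motion (constant flow): PIP = Vt/C + R·V̇ + PEEP.
Vt/C = PIP − R·V̇ − PEEP = 31.7 − 29.5×0.4333 − 1 = 31.7 − 12.782 − 1 = 17.918 cmH2O.
C = Vt / 17.918 = 510 / 17.918 = 28.463 mL/cmH2O.

28.5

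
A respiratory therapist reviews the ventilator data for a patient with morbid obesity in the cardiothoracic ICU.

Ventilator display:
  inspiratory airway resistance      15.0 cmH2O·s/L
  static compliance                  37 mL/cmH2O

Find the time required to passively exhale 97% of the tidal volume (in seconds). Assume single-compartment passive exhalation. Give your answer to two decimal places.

τ = R × C = 15.0 × 37 mL/cmH2O = 15.0 × 0.037 L/cmH2O = 0.555 s.
Exhaled fraction f = 1 − e^(−t/τ) → t = −τ·ln(1 − f) = −0.555·ln(0.03) = 1.946 s.

1.95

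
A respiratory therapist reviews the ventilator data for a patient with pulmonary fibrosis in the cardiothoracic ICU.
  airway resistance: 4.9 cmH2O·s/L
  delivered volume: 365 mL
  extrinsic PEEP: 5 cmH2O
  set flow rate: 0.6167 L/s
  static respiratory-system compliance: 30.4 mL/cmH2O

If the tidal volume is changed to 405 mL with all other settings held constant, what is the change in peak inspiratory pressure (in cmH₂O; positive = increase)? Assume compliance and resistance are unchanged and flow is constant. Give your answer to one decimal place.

1.3

PIP = Vt/C + R·V̇ + PEEP (constant-flow equation of motion).
Only the elastic term changes: ΔPIP = ΔVt / C = (405 − 365) / 30.4 = 1.316 cmH2O.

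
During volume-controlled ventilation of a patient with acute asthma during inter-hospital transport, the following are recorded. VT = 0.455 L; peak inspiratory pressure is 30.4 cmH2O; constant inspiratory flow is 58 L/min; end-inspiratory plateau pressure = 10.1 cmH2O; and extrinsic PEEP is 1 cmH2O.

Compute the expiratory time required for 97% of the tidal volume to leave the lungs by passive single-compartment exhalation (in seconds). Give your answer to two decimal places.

Flow: 58 L/min ÷ 60 = 0.9667 L/s.
R = (PIP − Pplat)/V̇ = (30.4 − 10.1) / 0.9667 = 20.3/0.9667 = 20.999 cmH2O·s/L.
C = Vt/(Pplat − PEEP) = 455.0 / (10.1 − 1) = 455.0/9.1 = 50.0 mL/cmH2O.
τ = R × C = 20.999 × 0.05 L/cmH2O = 1.05 s.
t = −τ·ln(1 − 0.97) = −1.05·ln(0.03) = 3.682 s.

3.68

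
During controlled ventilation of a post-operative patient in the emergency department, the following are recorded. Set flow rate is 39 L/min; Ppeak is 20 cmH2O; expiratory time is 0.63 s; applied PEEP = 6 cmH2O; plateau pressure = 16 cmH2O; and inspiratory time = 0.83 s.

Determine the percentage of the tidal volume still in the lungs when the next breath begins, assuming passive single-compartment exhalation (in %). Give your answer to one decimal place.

Flow: 39 L/min ÷ 60 = 0.65 L/s.
Vt = flow × Ti = 0.65 L/s × 0.83 s × 1000 mL/L = 539.5 mL.
R = (PIP − Pplat)/V̇ = (20 − 16) / 0.65 = 4.0/0.65 = 6.154 cmH2O·s/L.
C = Vt/(Pplat − PEEP) = 539.5 / (16 − 6) = 539.5/10.0 = 53.95 mL/cmH2O.
τ = R × C = 6.154 × 0.05395 L/cmH2O = 0.332 s.
Fraction remaining at end-expiration = e^(−Te/τ) = e^(−0.63/0.332) = 0.1499 → 14.99%.

15.0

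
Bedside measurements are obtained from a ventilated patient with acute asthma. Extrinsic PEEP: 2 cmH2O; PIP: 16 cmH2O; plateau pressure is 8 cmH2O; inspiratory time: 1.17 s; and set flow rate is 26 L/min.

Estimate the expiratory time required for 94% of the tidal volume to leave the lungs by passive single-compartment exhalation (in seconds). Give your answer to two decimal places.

Flow: 26 L/min ÷ 60 = 0.4333 L/s.
Vt = flow × Ti = 0.4333 L/s × 1.17 s × 1000 mL/L = 506.96 mL.
R = (PIP − Pplat)/V̇ = (16 − 8) / 0.4333 = 8.0/0.4333 = 18.463 cmH2O·s/L.
C = Vt/(Pplat − PEEP) = 506.96 / (8 − 2) = 506.96/6.0 = 84.493 mL/cmH2O.
τ = R × C = 18.463 × 0.08449 L/cmH2O = 1.56 s.
t = −τ·ln(1 − 0.94) = −1.56·ln(0.06) = 4.389 s.

4.39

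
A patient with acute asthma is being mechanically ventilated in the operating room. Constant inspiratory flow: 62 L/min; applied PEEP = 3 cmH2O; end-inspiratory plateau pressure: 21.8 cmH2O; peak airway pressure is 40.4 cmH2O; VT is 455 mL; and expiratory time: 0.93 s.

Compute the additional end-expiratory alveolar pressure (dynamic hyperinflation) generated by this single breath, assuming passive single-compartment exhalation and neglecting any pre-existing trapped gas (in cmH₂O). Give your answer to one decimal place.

2.2

Flow: 62 L/min ÷ 60 = 1.0333 L/s.
R = (PIP − Pplat)/V̇ = (40.4 − 21.8) / 1.0333 = 18.6/1.0333 = 18.001 cmH2O·s/L.
C = Vt/(Pplat − PEEP) = 455.0 / (21.8 − 3) = 455.0/18.8 = 24.202 mL/cmH2O.
τ = R × C = 18.001 × 0.0242 L/cmH2O = 0.4356 s.
Fraction remaining = e^(−Te/τ) = e^(−0.93/0.4356) = 0.1182; trapped volume = 455.0 × 0.1182 = 53.781 mL.
Additional alveolar pressure from trapping ≈ V_trapped / C = 53.781 / 24.202 = 2.222 cmH2O.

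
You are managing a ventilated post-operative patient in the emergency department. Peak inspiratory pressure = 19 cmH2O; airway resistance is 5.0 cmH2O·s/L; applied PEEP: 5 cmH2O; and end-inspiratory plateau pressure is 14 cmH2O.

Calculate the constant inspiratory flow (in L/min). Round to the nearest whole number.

flow = (PIP − Pplat) / Raw = (19 − 14) / 5.0 = 1.0 L/s × 60 = 60.0 L/min.

60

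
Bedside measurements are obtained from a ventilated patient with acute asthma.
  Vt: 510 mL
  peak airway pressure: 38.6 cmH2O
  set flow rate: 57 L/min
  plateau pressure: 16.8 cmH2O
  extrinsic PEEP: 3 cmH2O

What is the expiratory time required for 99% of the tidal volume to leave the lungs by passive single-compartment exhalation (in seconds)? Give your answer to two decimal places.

Flow: 57 L/min ÷ 60 = 0.95 L/s.
R = (PIP − Pplat)/V̇ = (38.6 − 16.8) / 0.95 = 21.8/0.95 = 22.947 cmH2O·s/L.
C = Vt/(Pplat − PEEP) = 510.0 / (16.8 − 3) = 510.0/13.8 = 36.957 mL/cmH2O.
τ = R × C = 22.947 × 0.03696 L/cmH2O = 0.8481 s.
t = −τ·ln(1 − 0.99) = −0.8481·ln(0.01) = 3.906 s.

3.91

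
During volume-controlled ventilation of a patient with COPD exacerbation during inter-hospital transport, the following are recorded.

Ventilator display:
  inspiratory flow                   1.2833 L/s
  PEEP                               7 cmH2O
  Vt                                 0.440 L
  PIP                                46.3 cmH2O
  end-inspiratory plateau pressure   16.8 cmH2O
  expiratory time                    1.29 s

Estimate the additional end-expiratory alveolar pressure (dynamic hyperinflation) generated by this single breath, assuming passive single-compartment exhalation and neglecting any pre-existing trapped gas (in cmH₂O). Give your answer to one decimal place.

R = (PIP − Pplat)/V̇ = (46.3 − 16.8) / 1.2833 = 29.5/1.2833 = 22.988 cmH2O·s/L.
C = Vt/(Pplat − PEEP) = 440.0 / (16.8 − 7) = 440.0/9.8 = 44.898 mL/cmH2O.
τ = R × C = 22.988 × 0.0449 L/cmH2O = 1.032 s.
Fraction remaining = e^(−Te/τ) = e^(−1.29/1.032) = 0.2865; trapped volume = 440.0 × 0.2865 = 126.06 mL.
Additional alveolar pressure from trapping ≈ V_trapped / C = 126.06 / 44.898 = 2.808 cmH2O.

2.8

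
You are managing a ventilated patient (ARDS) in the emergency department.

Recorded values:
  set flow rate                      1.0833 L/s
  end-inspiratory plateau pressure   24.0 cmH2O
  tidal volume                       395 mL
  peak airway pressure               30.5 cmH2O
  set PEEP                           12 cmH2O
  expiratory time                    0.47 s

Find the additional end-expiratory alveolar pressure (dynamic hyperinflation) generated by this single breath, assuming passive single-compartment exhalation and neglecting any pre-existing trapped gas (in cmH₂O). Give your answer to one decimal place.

R = (PIP − Pplat)/V̇ = (30.5 − 24.0) / 1.0833 = 6.5/1.0833 = 6.0 cmH2O·s/L.
C = Vt/(Pplat − PEEP) = 395.0 / (24.0 − 12) = 395.0/12.0 = 32.917 mL/cmH2O.
τ = R × C = 6.0 × 0.03292 L/cmH2O = 0.1975 s.
Fraction remaining = e^(−Te/τ) = e^(−0.47/0.1975) = 0.09257; trapped volume = 395.0 × 0.09257 = 36.565 mL.
Additional alveolar pressure from trapping ≈ V_trapped / C = 36.565 / 32.917 = 1.111 cmH2O.

1.1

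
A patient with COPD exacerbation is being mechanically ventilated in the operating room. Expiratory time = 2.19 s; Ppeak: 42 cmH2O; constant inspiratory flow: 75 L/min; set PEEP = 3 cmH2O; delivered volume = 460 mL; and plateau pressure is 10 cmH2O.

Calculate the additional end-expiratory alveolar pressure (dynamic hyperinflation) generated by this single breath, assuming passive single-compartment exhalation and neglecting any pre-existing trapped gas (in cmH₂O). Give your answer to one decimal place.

1.9

Flow: 75 L/min ÷ 60 = 1.25 L/s.
R = (PIP − Pplat)/V̇ = (42 − 10) / 1.25 = 32.0/1.25 = 25.6 cmH2O·s/L.
C = Vt/(Pplat − PEEP) = 460.0 / (10 − 3) = 460.0/7.0 = 65.714 mL/cmH2O.
τ = R × C = 25.6 × 0.06571 L/cmH2O = 1.682 s.
Fraction remaining = e^(−Te/τ) = e^(−2.19/1.682) = 0.272; trapped volume = 460.0 × 0.272 = 125.12 mL.
Additional alveolar pressure from trapping ≈ V_trapped / C = 125.12 / 65.714 = 1.904 cmH2O.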